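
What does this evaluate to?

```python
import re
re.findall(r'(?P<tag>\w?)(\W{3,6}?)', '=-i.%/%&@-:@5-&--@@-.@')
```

[('i', '.%/'), ('', '%&@'), ('', '-:@'), ('5', '-&-'), ('', '-@@'), ('', '-.@')]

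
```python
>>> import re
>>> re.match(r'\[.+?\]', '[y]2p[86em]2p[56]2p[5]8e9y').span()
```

(0, 3)

With `match`, the pattern is implicitly anchored at the beginning.
The match spans [0:3] → '[y]'.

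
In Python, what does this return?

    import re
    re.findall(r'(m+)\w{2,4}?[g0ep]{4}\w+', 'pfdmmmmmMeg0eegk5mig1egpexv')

One capturing group, so `findall` returns just the captured substring from the one match — 1 in all.

['mmmmm']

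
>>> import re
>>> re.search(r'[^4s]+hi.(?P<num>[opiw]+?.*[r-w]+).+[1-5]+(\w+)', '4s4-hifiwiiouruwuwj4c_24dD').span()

Pattern: one or more of any character except [4s], then the literal 'hi', then any character; then one or more of one of [opiw] (lazy), then zero or more of any character, then one or more of a character in [r-w] (captured as 'num'); then one or more of any character, then one or more of a character in [1-5]; then one or more of a word character (captured).
`re.search` scans for the first position where the pattern succeeds.
The match spans [3:26] → '-hifiwiiouruwuwj4c_24dD'.
Captured: group 1 = 'iwiiouruwuw', group 2 = 'dD'.

(3, 26)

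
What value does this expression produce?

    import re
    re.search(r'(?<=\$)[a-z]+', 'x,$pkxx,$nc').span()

Lookahead/lookbehind check context without consuming it, so the matched span excludes the asserted characters.
Unlike `match`, `search` isn't anchored — it looks for the pattern anywhere in the string.
The match spans [3:7] → 'pkxx'.

(3, 7)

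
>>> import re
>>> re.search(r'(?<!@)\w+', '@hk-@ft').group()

The negative lookahead/lookbehind blocks any match where the forbidden context is present.
Unlike `match`, `search` isn't anchored — it looks for the pattern anywhere in the string.
The match spans [2:3] → 'k'.

'k'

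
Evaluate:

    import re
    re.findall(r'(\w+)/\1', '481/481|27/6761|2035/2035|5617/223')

['481', '2035']

`\1` has to match the exact text group 1 already captured.
Because there's exactly one group, `findall` drops the full match and keeps group 1 from each hit.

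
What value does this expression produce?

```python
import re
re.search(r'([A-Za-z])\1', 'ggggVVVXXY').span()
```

`\1` is not a pattern — it's the concrete string captured by group 1, re-applied verbatim.
`search` walks the string left to right and returns the first match it finds.
The match spans [0:2] → 'gg'.
Captured: group 1 = 'g'.

(0, 2)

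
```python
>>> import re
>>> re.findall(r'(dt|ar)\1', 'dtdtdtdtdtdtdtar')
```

`\1` has to match the exact text group 1 already captured.
Because there's exactly one group, `findall` drops the full match and keeps group 1 from each hit.

['dt', 'dt', 'dt']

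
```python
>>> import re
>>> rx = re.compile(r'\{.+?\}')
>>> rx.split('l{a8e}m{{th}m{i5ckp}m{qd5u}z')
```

The `?` after the quantifier makes it lazy — it takes as little as possible before letting the rest of the pattern try.
`split` removes every match and returns the 5 fragments in between.

['l', 'm', 'm', 'm', 'z']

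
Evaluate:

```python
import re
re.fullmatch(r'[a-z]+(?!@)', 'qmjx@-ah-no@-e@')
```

None

The negative lookaround is zero-width — it rules out positions where the adjacent text would match, without consuming anything.
`re.fullmatch` requires the pattern to consume the entire string.
Here there's no way to consume every character, so the call returns None.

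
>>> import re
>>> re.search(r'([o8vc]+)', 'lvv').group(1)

The match spans [1:3] → 'vv'.
Captured: group 1 = 'vv'.

'vv'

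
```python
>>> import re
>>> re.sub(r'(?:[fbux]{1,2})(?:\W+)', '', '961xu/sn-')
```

'961sn-'

The pattern matches 1 to 2 of one of [fbux] (non-capturing group); then one or more of a non-word character (non-capturing group).
Each match is replaced by ''.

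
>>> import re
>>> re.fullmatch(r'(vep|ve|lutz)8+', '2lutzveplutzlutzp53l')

None

For `fullmatch`, every character of the input must be accounted for by the pattern.
Here the string isn't matched end-to-end, so the call returns None.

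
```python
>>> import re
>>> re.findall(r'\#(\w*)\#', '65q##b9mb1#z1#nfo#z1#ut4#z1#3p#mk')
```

['', 'z1', 'z1', 'z1']

Walking the string: at [3:5] match '##', group 1 = ''; at [10:14] match '#z1#', group 1 = 'z1'; at [17:21] match '#z1#', group 1 = 'z1'; at [24:28] match '#z1#', group 1 = 'z1'.
Because there's exactly one group, `findall` drops the full match and keeps group 1 from each hit.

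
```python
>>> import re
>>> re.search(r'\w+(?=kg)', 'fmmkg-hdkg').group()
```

'fmm'

The lookaround is zero-width — it requires the adjacent text to match without consuming it, so the asserted text isn't part of the match.
Unlike `match`, `search` isn't anchored — it looks for the pattern anywhere in the string.
The match spans [0:3] → 'fmm'.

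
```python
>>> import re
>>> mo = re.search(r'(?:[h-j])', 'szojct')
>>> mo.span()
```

(3, 4)

This matches a character in [h-j] (non-capturing group).
Unlike `match`, `search` isn't anchored — it looks for the pattern anywhere in the string.
The match spans [3:4] → 'j'.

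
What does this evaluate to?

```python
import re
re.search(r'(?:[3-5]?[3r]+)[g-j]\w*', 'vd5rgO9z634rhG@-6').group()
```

'5rgO9z634rhG'

The pattern matches optionally a character in [3-5], then one or more of one of [3r] (non-capturing group); then a character in [g-j], then zero or more of a word character.
The match spans [2:14] → '5rgO9z634rhG'.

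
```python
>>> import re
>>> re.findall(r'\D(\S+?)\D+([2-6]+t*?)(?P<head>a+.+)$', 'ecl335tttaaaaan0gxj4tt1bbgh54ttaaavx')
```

[('c', '335ttt', 'aaaaan0gxj4tt1bbgh54ttaaavx')]

Pattern: a non-digit; then one or more of a non-whitespace character (lazy) (captured); then one or more of a non-digit; then one or more of a character in [2-6], then zero or more of the literal 't' (lazy) (captured); then one or more of the literal 'a', then one or more of any character (captured as 'head'); then anchored at the end.
Walking the string: at [0:36] match 'ecl335tttaaaaan0gxj4tt1bbgh54ttaaavx', groups = ('c', '335ttt', 'aaaaan0gxj4tt1bbgh54ttaaavx').
With 3 capturing groups, `findall` returns a 3-tuple per match.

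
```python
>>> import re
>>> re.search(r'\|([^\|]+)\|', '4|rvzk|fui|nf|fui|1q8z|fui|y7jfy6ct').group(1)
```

'rvzk'

The match spans [1:7] → '|rvzk|'.
Captured: group 1 = 'rvzk'.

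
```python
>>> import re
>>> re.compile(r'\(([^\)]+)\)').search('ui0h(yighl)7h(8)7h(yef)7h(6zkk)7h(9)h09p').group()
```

'(yighl)'

The match spans [4:11] → '(yighl)'.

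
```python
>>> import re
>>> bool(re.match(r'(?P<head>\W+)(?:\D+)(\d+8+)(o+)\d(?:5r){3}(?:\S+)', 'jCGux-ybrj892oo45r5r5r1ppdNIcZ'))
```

`match` is anchored at position 0; if the pattern doesn't fit there, it returns None.
Here position 0 doesn't satisfy it, so the call returns None, and `bool(None)` is False.

False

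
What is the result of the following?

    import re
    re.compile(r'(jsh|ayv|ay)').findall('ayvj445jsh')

['ayv', 'jsh']

Branches in `(...|...)` are attempted left-to-right; the first branch that allows the whole pattern to succeed is taken.
Because there's exactly one group, `findall` drops the full match and keeps group 1 from each hit.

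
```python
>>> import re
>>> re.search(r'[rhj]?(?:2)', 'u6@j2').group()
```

'j2'

This matches optionally one of [rhj]; then a literal '2' (non-capturing group).
`re.search` tries every starting position until one works.
The match spans [3:5] → 'j2'.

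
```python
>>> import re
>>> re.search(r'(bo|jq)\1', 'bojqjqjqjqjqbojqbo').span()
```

(2, 6)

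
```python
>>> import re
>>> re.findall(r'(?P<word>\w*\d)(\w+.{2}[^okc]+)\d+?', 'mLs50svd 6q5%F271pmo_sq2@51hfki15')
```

[('mLs50', 'svd 6q5%F27'), ('51', 'hfki1')]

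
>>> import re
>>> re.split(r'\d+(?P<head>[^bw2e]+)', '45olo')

The pattern matches one or more of a digit; then one or more of any character except [bw2e] (captured as 'head').
Matches to split on: at [0:5] → '45olo'.
The group in the pattern means `split` returns the separators' captures alongside the pieces.

['', 'olo', '']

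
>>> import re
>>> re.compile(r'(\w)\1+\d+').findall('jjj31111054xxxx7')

['j', 'x']

A backreference is literal: `\1` must see the identical characters the first group matched.
Scanning left to right: at [0:11] match 'jjj31111054', group 1 = 'j'; at [11:16] match 'xxxx7', group 1 = 'x'.
One capturing group, so `findall` returns just the captured substring from each match — 2 in all.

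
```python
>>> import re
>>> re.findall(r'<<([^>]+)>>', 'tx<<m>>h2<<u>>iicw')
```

Matches: at [2:7] match '<<m>>', group 1 = 'm'; at [9:14] match '<<u>>', group 1 = 'u'.
Because there's exactly one group, `findall` drops the full match and keeps group 1 from each hit.

['m', 'u']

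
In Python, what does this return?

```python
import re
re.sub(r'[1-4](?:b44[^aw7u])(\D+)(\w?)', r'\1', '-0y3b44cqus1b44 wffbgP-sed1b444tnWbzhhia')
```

Pattern: a character in [1-4]; then the literal 'b44', then any character except [aw7u] (non-capturing group); then one or more of a non-digit (captured); then optionally a word character (captured).
Matches: at [3:12] → '3b44cqus1'; at [26:40] → '1b444tnWbzhhia'.
`\1` in the replacement pulls in group 1's text for each match.

'-0yqusb44 wffbgP-sedtnWbzhhia'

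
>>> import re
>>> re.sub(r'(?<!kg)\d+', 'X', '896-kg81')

'X-kg8X'

The negative lookahead/lookbehind blocks any match where the forbidden context is present.
Matches: at [0:3] → '896'; at [7:8] → '1'.
`sub` substitutes 'X' at each match site.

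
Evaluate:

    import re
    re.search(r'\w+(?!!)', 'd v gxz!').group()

'd'

The negative lookahead/lookbehind blocks any match where the forbidden context is present.
`re.search` tries every starting position until one works.
The match spans [0:1] → 'd'.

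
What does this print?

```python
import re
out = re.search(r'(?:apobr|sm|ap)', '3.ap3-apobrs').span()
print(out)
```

Unlike `match`, `search` isn't anchored — it looks for the pattern anywhere in the string.
The match spans [2:4] → 'ap'.

(2, 4)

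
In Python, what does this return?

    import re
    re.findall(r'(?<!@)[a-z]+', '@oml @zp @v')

['ml', 'p']

A negative assertion filters positions out without eating any characters.
Walking the string: at [2:4] → 'ml'; at [7:8] → 'p'.
`findall` yields the raw match text (2 of them) because the pattern has no groups.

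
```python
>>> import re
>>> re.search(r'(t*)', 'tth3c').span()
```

The match spans [0:2] → 'tt'.

(0, 2)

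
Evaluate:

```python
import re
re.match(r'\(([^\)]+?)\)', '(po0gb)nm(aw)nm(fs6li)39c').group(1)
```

'po0gb'

The match spans [0:7] → '(po0gb)'.
Captured: group 1 = 'po0gb'.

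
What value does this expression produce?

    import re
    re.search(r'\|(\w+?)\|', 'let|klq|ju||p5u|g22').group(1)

The match spans [3:8] → '|klq|'.
Captured: group 1 = 'klq'.

'klq'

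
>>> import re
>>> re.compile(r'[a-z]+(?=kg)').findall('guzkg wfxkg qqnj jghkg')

['guz', 'wfx', 'jgh']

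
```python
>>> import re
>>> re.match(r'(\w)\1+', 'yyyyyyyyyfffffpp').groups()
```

('y',)

After group 1 captures some text, `\1` only succeeds where that same text appears again.
With `match`, the pattern is implicitly anchored at the beginning.
The match spans [0:9] → 'yyyyyyyyy'.
Captured: group 1 = 'y'.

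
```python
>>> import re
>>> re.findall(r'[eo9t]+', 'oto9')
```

['oto9']

This matches one or more of one of [eo9t].
Walking the string: at [0:4] → 'oto9'.
With no groups in the pattern, `findall` gives back each whole match — 1 here.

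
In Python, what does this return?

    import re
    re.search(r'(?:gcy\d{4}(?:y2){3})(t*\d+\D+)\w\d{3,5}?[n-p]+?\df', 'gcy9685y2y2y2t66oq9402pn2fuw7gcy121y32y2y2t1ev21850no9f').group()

'gcy9685y2y2y2t66oq9402pn2f'

Pattern: the literal 'gcy', then exactly 4 of a digit, then the literal 'y2' repeated 3 times (non-capturing group); then zero or more of the literal 't', then one or more of a digit, then one or more of a non-digit (captured); then a word character, then 3 to 5 of a digit (lazy); then one or more of a character in [n-p] (lazy), then a digit, then a literal 'f'.
The match spans [0:26] → 'gcy9685y2y2y2t66oq9402pn2f'.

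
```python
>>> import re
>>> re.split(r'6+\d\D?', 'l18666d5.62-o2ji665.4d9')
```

This matches one or more of the literal '6', then a digit; then optionally a non-digit.
Matches to split on: at [3:7] → '666d'; at [9:12] → '62-'; at [16:20] → '665.'.
Each match becomes a cut point; 4 segments remain.

['l18', '5.', 'o2ji', '4d9']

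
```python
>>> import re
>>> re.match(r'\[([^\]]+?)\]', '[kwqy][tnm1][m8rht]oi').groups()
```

('kwqy',)

`re.match` only tries the pattern at the start of the string.
The match spans [0:6] → '[kwqy]'.
Captured: group 1 = 'kwqy'.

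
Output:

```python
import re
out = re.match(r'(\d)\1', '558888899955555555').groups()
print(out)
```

('5',)

A backreference is literal: `\1` must see the identical characters the first group matched.
`re.match` won't scan ahead — the pattern has to work from the very first character.
The match spans [0:2] → '55'.
Captured: group 1 = '5'.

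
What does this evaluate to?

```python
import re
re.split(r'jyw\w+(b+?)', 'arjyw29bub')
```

['ar', 'b', '']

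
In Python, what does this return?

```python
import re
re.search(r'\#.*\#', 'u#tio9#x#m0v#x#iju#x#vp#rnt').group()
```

`re.search` scans for the first position where the pattern succeeds.
The match spans [1:24] → '#tio9#x#m0v#x#iju#x#vp#'.

'#tio9#x#m0v#x#iju#x#vp#'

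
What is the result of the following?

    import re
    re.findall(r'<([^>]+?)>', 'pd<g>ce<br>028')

Walking the string: at [2:5] match '<g>', group 1 = 'g'; at [7:11] match '<br>', group 1 = 'br'.
One capturing group, so `findall` returns just the captured substring from each match — 2 in all.

['g', 'br']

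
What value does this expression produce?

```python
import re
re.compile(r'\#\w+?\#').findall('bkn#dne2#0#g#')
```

['#dne2#', '#g#']

No capturing groups, so `findall` returns the 2 full match strings.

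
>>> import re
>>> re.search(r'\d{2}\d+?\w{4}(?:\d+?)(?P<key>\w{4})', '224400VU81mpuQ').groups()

The match spans [0:13] → '224400VU81mpu'.
Captured: group 1 = '1mpu'.

('1mpu',)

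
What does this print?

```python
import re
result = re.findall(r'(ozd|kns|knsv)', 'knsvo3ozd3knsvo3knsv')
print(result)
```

The regex engine tests alternatives in the order written; an earlier branch that matches wins even if a later one would match more.
Matches: at [0:3] match 'kns', group 1 = 'kns'; at [6:9] match 'ozd', group 1 = 'ozd'; at [10:13] match 'kns', group 1 = 'kns'; at [16:19] match 'kns', group 1 = 'kns'.
One capturing group, so `findall` returns just the captured substring from each match — 4 in all.

['kns', 'ozd', 'kns', 'kns']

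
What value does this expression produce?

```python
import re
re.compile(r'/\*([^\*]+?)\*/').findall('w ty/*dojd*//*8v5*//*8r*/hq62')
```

Matches: at [4:12] match '/*dojd*/', group 1 = 'dojd'; at [12:19] match '/*8v5*/', group 1 = '8v5'; at [19:25] match '/*8r*/', group 1 = '8r'.
One capturing group, so `findall` returns just the captured substring from each match — 3 in all.

['dojd', '8v5', '8r']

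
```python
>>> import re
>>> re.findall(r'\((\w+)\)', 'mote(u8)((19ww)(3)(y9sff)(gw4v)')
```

Matches: at [4:8] match '(u8)', group 1 = 'u8'; at [9:15] match '(19ww)', group 1 = '19ww'; at [15:18] match '(3)', group 1 = '3'; at [18:25] match '(y9sff)', group 1 = 'y9sff'; at [25:31] match '(gw4v)', group 1 = 'gw4v'.
`findall` collects group 1 from each match (5 total).

['u8', '19ww', '3', 'y9sff', 'gw4v']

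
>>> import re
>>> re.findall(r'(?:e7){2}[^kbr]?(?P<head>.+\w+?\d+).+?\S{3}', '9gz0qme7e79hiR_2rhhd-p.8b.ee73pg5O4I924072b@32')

Because there's exactly one group, `findall` drops the full match and keeps group 1 from the one hit.

['hiR_2rhhd-p.8b.ee73pg5O4I924072']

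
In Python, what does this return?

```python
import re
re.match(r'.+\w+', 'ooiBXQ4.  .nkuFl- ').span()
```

The pattern matches one or more of any character; then one or more of a word character.
`re.match` won't scan ahead — the pattern has to work from the very first character.
The match spans [0:16] → 'ooiBXQ4.  .nkuFl'.

(0, 16)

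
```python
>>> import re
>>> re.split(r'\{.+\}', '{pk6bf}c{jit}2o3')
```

['', '2o3']

`split` removes every match and returns the 2 fragments in between.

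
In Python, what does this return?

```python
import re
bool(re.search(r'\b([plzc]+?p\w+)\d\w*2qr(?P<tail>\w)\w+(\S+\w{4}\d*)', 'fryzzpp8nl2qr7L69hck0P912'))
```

False

This matches a word boundary (`\b`, zero-width); then one or more of one of [plzc] (lazy), then a literal 'p', then one or more of a word character (captured); then a digit, then zero or more of a word character, then the literal '2qr'; then a word character (captured as 'tail'); then one or more of a word character; then one or more of a non-whitespace character, then exactly 4 of a word character, then zero or more of a digit (captured).
`re.search` scans for the first position where the pattern succeeds.
Here nothing in the string fits, so the call returns None, and `bool(None)` is False.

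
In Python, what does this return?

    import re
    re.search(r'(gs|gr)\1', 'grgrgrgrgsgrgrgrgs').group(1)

'gr'

After group 1 captures some text, `\1` only succeeds where that same text appears again.
`re.search` scans for the first position where the pattern succeeds.
The match spans [0:4] → 'grgr'.
Captured: group 1 = 'gr'.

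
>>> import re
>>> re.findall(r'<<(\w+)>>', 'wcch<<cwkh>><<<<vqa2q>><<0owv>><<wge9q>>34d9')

['cwkh', 'vqa2q', '0owv', 'wge9q']

`findall` collects group 1 from each match (4 total).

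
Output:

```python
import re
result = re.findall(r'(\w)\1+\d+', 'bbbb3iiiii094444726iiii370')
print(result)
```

['b', 'i', 'i']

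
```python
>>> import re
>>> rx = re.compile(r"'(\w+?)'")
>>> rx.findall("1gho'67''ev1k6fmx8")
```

Walking the string: at [4:8] match "'67'", group 1 = '67'.
With a single group, `findall` returns only what that group captured — 1 item.

['67']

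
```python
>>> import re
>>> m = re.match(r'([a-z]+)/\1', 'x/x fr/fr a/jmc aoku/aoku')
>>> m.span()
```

(0, 3)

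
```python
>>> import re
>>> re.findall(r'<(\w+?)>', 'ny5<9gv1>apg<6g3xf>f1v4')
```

['9gv1', '6g3xf']

Walking the string: at [3:9] match '<9gv1>', group 1 = '9gv1'; at [12:19] match '<6g3xf>', group 1 = '6g3xf'.
With a single group, `findall` returns only what that group captured — 2 items.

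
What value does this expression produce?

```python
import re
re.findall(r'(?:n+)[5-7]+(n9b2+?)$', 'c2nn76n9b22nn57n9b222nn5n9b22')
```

This matches one or more of a literal 'n' (non-capturing group); then one or more of a character in [5-7]; then the literal 'n9b', then one or more of the literal '2' (lazy) (captured); then anchored at the end.
Matches: at [21:29] match 'nn5n9b22', group 1 = 'n9b22'.
Because there's exactly one group, `findall` drops the full match and keeps group 1 from the one hit.

['n9b22']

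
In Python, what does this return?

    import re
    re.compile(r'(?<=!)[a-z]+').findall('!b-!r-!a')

The `(?=…)`/`(?<=…)` assertion just peeks at neighbouring text; it doesn't advance the match position.
No capturing groups, so `findall` returns the 3 full match strings.

['b', 'r', 'a']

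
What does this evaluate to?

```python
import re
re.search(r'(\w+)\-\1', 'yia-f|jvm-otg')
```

The backreference `\1` re-matches whatever the first group consumed, character for character.
Here nothing in the string fits, so the call returns None.

None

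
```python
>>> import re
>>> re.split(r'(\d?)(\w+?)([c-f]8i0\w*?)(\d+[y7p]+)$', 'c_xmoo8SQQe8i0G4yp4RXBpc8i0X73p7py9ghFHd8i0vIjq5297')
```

Pattern: optionally a digit (captured); then one or more of a word character (lazy) (captured); then a character in [c-f], then the literal '8i0', then zero or more of a word character (lazy) (captured); then one or more of a digit, then one or more of one of [y7p] (captured); then anchored at the end.
Matches to split on: at [0:51] → 'c_xmoo8SQQe8i0G4yp4RXBpc8i0X73p7py9ghFHd8i0vIjq5297'.
`re.split` interleaves the captured-group text with the surrounding fragments.

['', '', 'c_xmoo8SQQ', 'e8i0G4yp4RXBpc8i0X73p7py9ghFHd8i0vIjq', '5297', '']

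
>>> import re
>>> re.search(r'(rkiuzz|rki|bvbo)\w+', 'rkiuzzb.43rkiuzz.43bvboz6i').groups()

('rkiuzz',)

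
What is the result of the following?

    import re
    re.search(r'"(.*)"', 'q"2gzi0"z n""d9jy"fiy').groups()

('2gzi0"z n""d9jy',)

The match spans [1:18] → '"2gzi0"z n""d9jy"'.
Captured: group 1 = '2gzi0"z n""d9jy'.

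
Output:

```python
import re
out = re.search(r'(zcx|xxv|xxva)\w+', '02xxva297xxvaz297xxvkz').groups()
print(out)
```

('xxv',)

Branches in `(...|...)` are attempted left-to-right; the first branch that allows the whole pattern to succeed is taken.
`re.search` scans for the first position where the pattern succeeds.
The match spans [2:22] → 'xxva297xxvaz297xxvkz'.
Captured: group 1 = 'xxv'.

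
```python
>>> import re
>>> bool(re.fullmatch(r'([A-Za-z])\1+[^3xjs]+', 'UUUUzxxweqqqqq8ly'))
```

False

The backreference `\1` re-matches whatever the first group consumed, character for character.
`re.fullmatch` is like wrapping the pattern in `^…$` (in single-line mode).
Here the pattern can't cover the whole string, so the call returns None, and `bool(None)` is False.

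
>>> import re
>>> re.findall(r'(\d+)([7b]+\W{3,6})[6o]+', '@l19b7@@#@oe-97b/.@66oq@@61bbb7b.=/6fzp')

[('19', 'b7@@#@'), ('97', 'b/.@'), ('61', 'bbb7b.=/')]

The pattern matches one or more of a digit (captured); then one or more of one of [7b], then 3 to 6 of a non-word character (captured); then one or more of one of [6o].
Scanning left to right: at [2:11] match '19b7@@#@o', groups = ('19', 'b7@@#@'); at [13:22] match '97b/.@66o', groups = ('97', 'b/.@'); at [25:36] match '61bbb7b.=/6', groups = ('61', 'bbb7b.=/').
`findall` packs the 2 group values into a tuple for every match.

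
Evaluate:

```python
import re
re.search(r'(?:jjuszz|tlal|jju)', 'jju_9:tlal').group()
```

'jju'

The match spans [0:3] → 'jju'.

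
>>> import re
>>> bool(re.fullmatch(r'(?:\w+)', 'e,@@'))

False

`fullmatch` succeeds only if the pattern covers the string from start to end.
Here there's no way to consume every character, so the call returns None, and `bool(None)` is False.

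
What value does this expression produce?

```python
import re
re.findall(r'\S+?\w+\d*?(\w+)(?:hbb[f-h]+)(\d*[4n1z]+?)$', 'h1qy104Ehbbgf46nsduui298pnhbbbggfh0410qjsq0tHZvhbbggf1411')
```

Pattern: one or more of a non-whitespace character (lazy), then one or more of a word character, then zero or more of a digit (lazy); then one or more of a word character (captured); then the literal 'hbb', then one or more of a character in [f-h] (non-capturing group); then zero or more of a digit, then one or more of one of [4n1z] (lazy) (captured); then anchored at the end.
Walking the string: at [0:57] match 'h1qy104Ehbbgf46nsduui298pnhbbbggfh0410qjsq0tHZvhbbggf1411', groups = ('v', '1411').
`findall` packs the 2 group values into a tuple for every match.

[('v', '1411')]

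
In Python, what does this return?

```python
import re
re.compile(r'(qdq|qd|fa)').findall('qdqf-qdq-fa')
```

['qdq', 'qdq', 'fa']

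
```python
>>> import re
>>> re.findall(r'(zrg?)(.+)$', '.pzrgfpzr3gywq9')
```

The pattern matches the literal 'zr', then optionally the literal 'g' (captured); then one or more of any character (captured); then anchored at the end.
With 2 capturing groups, `findall` returns a 2-tuple per match.

[('zrg', 'fpzr3gywq9')]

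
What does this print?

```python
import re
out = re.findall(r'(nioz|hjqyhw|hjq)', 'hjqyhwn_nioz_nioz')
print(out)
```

['hjqyhw', 'nioz', 'nioz']

The regex engine tests alternatives in the order written; an earlier branch that matches wins even if a later one would match more.
`findall` collects group 1 from each match (3 total).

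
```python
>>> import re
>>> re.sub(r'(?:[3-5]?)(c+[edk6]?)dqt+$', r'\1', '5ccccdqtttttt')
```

This matches optionally a character in [3-5] (non-capturing group); then one or more of the literal 'c', then optionally one of [edk6] (captured); then the literal 'dq', then one or more of the literal 't'; then anchored at the end.
Matches: at [0:13] → '5ccccdqtttttt'.
Each match is replaced using the text its own group 1 captured.

'cccc'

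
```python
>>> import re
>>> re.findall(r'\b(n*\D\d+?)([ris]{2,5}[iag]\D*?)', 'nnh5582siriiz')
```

This matches a word boundary (`\b`, zero-width); then zero or more of the literal 'n', then a non-digit, then one or more of a digit (lazy) (captured); then 2 to 5 of one of [ris], then one of [iag], then zero or more of a non-digit (lazy) (captured).
A `+?`/`*?`/`{m,n}?` starts at its minimum and grows only as far as needed for what follows to match.
Scanning left to right: at [0:12] match 'nnh5582sirii', groups = ('nnh5582', 'sirii').
`findall` packs the 2 group values into a tuple for every match.

[('nnh5582', 'sirii')]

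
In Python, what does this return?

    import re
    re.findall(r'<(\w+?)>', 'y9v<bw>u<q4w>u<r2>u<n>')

['bw', 'q4w', 'r2', 'n']

Matches: at [3:7] match '<bw>', group 1 = 'bw'; at [8:13] match '<q4w>', group 1 = 'q4w'; at [14:18] match '<r2>', group 1 = 'r2'; at [19:22] match '<n>', group 1 = 'n'.
Because there's exactly one group, `findall` drops the full match and keeps group 1 from each hit.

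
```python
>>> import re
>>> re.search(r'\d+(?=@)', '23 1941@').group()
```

'1941'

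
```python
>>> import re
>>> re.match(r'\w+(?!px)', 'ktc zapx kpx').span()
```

(0, 3)

`(?!…)`/`(?<!…)` only lets a position through if the neighbouring text does NOT match; no characters are consumed.
With `match`, the pattern is implicitly anchored at the beginning.
The match spans [0:3] → 'ktc'.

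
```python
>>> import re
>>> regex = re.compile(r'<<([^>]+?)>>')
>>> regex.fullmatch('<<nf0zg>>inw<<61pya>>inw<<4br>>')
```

None

`re.fullmatch` requires the pattern to consume the entire string.
Here the pattern can't cover the whole string, so the call returns None.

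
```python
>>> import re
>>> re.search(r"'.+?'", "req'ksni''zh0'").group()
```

"'ksni'"

A `+?`/`*?`/`{m,n}?` starts at its minimum and grows only as far as needed for what follows to match.
`re.search` scans for the first position where the pattern succeeds.
The match spans [3:9] → "'ksni'".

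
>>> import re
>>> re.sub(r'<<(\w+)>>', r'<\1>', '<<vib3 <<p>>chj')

'<<vib3 <p>chj'

The replacement refers to a captured group, so each match is rewritten using its own captured text.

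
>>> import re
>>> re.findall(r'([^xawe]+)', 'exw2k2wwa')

['2k2']

The pattern matches one or more of any character except [xawe] (captured).
With a single group, `findall` returns only what that group captured — 1 item.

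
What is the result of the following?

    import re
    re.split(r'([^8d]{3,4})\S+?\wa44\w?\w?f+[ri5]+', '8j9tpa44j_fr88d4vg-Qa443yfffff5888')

['8', 'j9tp', '888']

The pattern matches 3 to 4 of any character except [8d] (captured); then one or more of a non-whitespace character (lazy), then a word character; then the literal 'a44', then optionally a word character, then optionally a word character; then one or more of a literal 'f'; then one or more of one of [ri5].
Matches to split on: at [1:31] → 'j9tpa44j_fr88d4vg-Qa443yfffff5'.
With a capturing group present, the delimiter's captured portion is kept in the result list.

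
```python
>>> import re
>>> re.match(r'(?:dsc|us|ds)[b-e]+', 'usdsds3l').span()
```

(0, 3)

`re.match` only tries the pattern at the start of the string.
The match spans [0:3] → 'usd'.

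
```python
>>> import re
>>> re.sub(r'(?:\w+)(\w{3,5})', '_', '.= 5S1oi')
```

'.= _'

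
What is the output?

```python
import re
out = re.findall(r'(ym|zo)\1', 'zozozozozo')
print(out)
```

['zo', 'zo']

After group 1 captures some text, `\1` only succeeds where that same text appears again.
Walking the string: at [0:4] match 'zozo', group 1 = 'zo'; at [4:8] match 'zozo', group 1 = 'zo'.
With a single group, `findall` returns only what that group captured — 2 items.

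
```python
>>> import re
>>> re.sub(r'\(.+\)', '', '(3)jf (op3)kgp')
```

Matches: at [0:11] → '(3)jf (op3)'.
Each match is replaced by ''.

'kgp'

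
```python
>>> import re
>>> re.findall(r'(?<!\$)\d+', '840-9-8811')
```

A negative assertion filters positions out without eating any characters.
Walking the string: at [0:3] → '840'; at [4:5] → '9'; at [6:10] → '8811'.
Since nothing is captured, `findall` lists the 3 matched substrings directly.

['840', '9', '8811']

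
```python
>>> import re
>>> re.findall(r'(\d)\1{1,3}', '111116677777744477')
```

After group 1 captures some text, `\1` only succeeds where that same text appears again.
Matches: at [0:4] match '1111', group 1 = '1'; at [5:7] match '66', group 1 = '6'; at [7:11] match '7777', group 1 = '7'; at [11:13] match '77', group 1 = '7'; at [13:16] match '444', group 1 = '4'; ….
Because there's exactly one group, `findall` drops the full match and keeps group 1 from each hit.

['1', '6', '7', '7', '4', '7']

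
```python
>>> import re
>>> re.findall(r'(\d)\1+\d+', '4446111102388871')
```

['4']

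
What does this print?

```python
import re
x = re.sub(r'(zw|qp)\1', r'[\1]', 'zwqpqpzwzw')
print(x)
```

zw[qp][zw]

A backreference is literal: `\1` must see the identical characters the first group matched.
Matches: at [2:6] → 'qpqp'; at [6:10] → 'zwzw'.
`\1` in the replacement pulls in group 1's text for each match.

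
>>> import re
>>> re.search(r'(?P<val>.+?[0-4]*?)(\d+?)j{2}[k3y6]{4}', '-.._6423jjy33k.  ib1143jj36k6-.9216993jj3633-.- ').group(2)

'6423'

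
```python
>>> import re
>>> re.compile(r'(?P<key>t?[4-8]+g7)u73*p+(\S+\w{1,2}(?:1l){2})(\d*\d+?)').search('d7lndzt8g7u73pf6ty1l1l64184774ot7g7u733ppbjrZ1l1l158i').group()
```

't8g7u73pf6ty1l1l64184774ot7g7u733ppbjrZ1l1l158'

The pattern matches optionally the literal 't', then one or more of a character in [4-8], then the literal 'g7' (captured as 'key'); then the literal 'u7', then zero or more of the literal '3', then one or more of a literal 'p'; then one or more of a non-whitespace character, then 1 to 2 of a word character, then the literal '1l' repeated 2 times (captured); then zero or more of a digit, then one or more of a digit (lazy) (captured).
`search` walks the string left to right and returns the first match it finds.
The match spans [6:52] → 't8g7u73pf6ty1l1l64184774ot7g7u733ppbjrZ1l1l158'.
Captured: group 1 = 't8g7', group 2 = 'f6ty1l1l64184774ot7g7u733ppbjrZ1l1l', group 3 = '158'.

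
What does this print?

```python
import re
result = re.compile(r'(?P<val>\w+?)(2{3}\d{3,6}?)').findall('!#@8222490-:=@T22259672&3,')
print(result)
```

[('8', '222490'), ('T', '222596')]

Lazy quantifiers expand one character at a time until the remainder of the pattern can match.
2 groups means each result is a tuple of 2 captured strings — 2 here.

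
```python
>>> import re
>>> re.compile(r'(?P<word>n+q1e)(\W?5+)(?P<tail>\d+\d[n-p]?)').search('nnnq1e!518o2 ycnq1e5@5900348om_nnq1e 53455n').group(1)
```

The pattern matches one or more of a literal 'n', then the literal 'q1e' (captured as 'word'); then optionally a non-word character, then one or more of a literal '5' (captured); then one or more of a digit, then a digit, then optionally a character in [n-p] (captured as 'tail').
`search` walks the string left to right and returns the first match it finds.
The match spans [0:11] → 'nnnq1e!518o'.
Captured: group 1 = 'nnnq1e', group 2 = '!5', group 3 = '18o'.

'nnnq1e'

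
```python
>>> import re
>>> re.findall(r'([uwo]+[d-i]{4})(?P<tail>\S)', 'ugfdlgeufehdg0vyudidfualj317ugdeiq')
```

[('ufehd', 'g'), ('udidf', 'u'), ('ugdei', 'q')]

This matches one or more of one of [uwo], then exactly 4 of a character in [d-i] (captured); then a non-whitespace character (captured as 'tail').
Walking the string: at [7:13] match 'ufehdg', groups = ('ufehd', 'g'); at [16:22] match 'udidfu', groups = ('udidf', 'u'); at [28:34] match 'ugdeiq', groups = ('ugdei', 'q').
With 2 capturing groups, `findall` returns a 2-tuple per match.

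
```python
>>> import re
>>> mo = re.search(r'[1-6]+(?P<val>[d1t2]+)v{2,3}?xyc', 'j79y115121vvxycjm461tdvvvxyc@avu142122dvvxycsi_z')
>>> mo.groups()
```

The match spans [4:15] → '115121vvxyc'.
Captured: group 1 = '1'.

('1',)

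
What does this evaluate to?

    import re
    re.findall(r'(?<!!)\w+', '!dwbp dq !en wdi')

Because the assertion is negative and zero-width, positions next to the forbidden text are skipped.
Matches: at [2:5] → 'wbp'; at [6:8] → 'dq'; at [11:12] → 'n'; at [13:16] → 'wdi'.
With no groups in the pattern, `findall` gives back each whole match — 4 here.

['wbp', 'dq', 'n', 'wdi']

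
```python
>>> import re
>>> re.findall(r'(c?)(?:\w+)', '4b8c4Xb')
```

Pattern: optionally a literal 'c' (captured); then one or more of a word character (non-capturing group).
Scanning left to right: at [0:7] match '4b8c4Xb', group 1 = ''.
Because there's exactly one group, `findall` drops the full match and keeps group 1 from the one hit.

['']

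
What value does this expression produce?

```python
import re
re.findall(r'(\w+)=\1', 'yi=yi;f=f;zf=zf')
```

['yi', 'f', 'zf']

A backreference is literal: `\1` must see the identical characters the first group matched.
`findall` collects group 1 from each match (3 total).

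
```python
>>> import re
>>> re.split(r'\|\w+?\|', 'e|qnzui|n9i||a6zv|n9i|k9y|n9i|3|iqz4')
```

Matches to split on: at [1:8] → '|qnzui|'; at [12:18] → '|a6zv|'; at [21:26] → '|k9y|'; at [29:32] → '|3|'.
The string is cut at each match, leaving 5 pieces.

['e', 'n9i|', 'n9i', 'n9i', 'iqz4']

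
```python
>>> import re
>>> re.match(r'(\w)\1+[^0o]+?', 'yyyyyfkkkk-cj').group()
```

'yyyyyf'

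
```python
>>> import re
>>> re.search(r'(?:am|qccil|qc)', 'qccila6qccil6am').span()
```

Alternation tries branches left to right and keeps the first one that lets the overall match succeed at that position.
`search` walks the string left to right and returns the first match it finds.
The match spans [0:5] → 'qccil'.

(0, 5)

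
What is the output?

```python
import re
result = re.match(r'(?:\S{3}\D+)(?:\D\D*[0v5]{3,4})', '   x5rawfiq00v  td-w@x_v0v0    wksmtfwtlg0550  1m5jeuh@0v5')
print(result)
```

The pattern matches exactly 3 of a non-whitespace character, then one or more of a non-digit (non-capturing group); then a non-digit, then zero or more of a non-digit, then 3 to 4 of one of [0v5] (non-capturing group).
`re.match` only tries the pattern at the start of the string.
Here the pattern fails at index 0, so the call returns None.

None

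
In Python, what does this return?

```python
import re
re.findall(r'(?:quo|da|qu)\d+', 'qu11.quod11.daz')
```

['qu11']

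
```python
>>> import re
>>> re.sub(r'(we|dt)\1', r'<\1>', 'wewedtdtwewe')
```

After group 1 captures some text, `\1` only succeeds where that same text appears again.
Matches: at [0:4] → 'wewe'; at [4:8] → 'dtdt'; at [8:12] → 'wewe'.
`\1` in the replacement pulls in group 1's text for each match.

'<we><dt><we>'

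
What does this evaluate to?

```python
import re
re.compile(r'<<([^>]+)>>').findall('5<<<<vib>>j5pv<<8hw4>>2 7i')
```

['<<vib', '8hw4']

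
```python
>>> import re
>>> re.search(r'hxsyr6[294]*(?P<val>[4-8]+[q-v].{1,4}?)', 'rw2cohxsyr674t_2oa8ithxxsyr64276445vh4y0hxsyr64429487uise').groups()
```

The match spans [5:15] → 'hxsyr674t_'.
Captured: group 1 = '74t_'.

('74t_',)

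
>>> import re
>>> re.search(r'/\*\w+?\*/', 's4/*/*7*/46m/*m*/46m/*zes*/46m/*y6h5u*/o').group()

'/*7*/'

The match spans [4:9] → '/*7*/'.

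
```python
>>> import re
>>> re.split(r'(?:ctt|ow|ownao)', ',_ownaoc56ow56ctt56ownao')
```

The regex engine tests alternatives in the order written; an earlier branch that matches wins even if a later one would match more.
Matches to split on: at [2:4] → 'ow'; at [10:12] → 'ow'; at [14:17] → 'ctt'; at [19:21] → 'ow'.
The string is cut at each match, leaving 5 pieces.

[',_', 'naoc56', '56', '56', 'nao']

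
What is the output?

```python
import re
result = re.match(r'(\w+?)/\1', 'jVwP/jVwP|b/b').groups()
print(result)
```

('jVwP',)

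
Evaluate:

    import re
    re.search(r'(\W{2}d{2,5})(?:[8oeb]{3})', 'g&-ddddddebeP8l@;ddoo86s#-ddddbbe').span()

The pattern matches exactly 2 of a non-word character, then 2 to 5 of the literal 'd' (captured); then exactly 3 of one of [8oeb] (non-capturing group).
The match spans [15:22] → '@;ddoo8'.

(15, 22)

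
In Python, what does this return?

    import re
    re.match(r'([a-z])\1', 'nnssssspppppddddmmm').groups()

A backreference is literal: `\1` must see the identical characters the first group matched.
`re.match` won't scan ahead — the pattern has to work from the very first character.
The match spans [0:2] → 'nn'.
Captured: group 1 = 'n'.

('n',)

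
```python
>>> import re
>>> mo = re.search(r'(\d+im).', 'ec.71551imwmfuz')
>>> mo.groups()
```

('71551im',)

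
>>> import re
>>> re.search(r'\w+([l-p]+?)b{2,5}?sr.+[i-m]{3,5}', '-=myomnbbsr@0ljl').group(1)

'n'

Pattern: one or more of a word character; then one or more of a character in [l-p] (lazy) (captured); then 2 to 5 of a literal 'b' (lazy), then the literal 'sr'; then one or more of any character, then 3 to 5 of a character in [i-m].
`re.search` scans for the first position where the pattern succeeds.
The match spans [2:16] → 'myomnbbsr@0ljl'.
Captured: group 1 = 'n'.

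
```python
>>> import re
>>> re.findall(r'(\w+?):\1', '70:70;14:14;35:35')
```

['70', '14', '35']

The backreference `\1` re-matches whatever the first group consumed, character for character.
Walking the string: at [0:5] match '70:70', group 1 = '70'; at [6:11] match '14:14', group 1 = '14'; at [12:17] match '35:35', group 1 = '35'.
Because there's exactly one group, `findall` drops the full match and keeps group 1 from each hit.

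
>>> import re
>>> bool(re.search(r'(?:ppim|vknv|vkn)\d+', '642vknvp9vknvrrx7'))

False

Here the pattern never matches, so the call returns None, and `bool(None)` is False.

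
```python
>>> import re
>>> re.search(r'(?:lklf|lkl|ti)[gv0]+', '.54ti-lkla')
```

None

Here no position works, so the call returns None.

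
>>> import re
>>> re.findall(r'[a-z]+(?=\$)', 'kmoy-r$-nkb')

['r']

The lookaround is zero-width — it requires the adjacent text to match without consuming it, so the asserted text isn't part of the match.
`findall` yields the raw match text (1 of them) because the pattern has no groups.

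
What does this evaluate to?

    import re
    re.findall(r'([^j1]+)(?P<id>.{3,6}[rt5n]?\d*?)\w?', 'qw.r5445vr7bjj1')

[('qw.r5445vr7b', 'jj1')]

Pattern: one or more of any character except [j1] (captured); then 3 to 6 of any character, then optionally one of [rt5n], then zero or more of a digit (lazy) (captured as 'id'); then optionally a word character.
Walking the string: at [0:15] match 'qw.r5445vr7bjj1', groups = ('qw.r5445vr7b', 'jj1').
2 groups means the one result is a tuple of 2 captured strings — 1 here.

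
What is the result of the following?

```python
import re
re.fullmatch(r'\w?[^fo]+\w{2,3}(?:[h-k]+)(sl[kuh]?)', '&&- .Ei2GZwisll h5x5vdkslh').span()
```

(0, 26)

`re.fullmatch` is like wrapping the pattern in `^…$` (in single-line mode).
The match spans [0:26] → '&&- .Ei2GZwisll h5x5vdkslh'.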